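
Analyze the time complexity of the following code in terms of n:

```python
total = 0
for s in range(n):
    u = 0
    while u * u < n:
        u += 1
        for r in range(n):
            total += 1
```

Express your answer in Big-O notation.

Each loop level contributes: n × √n × n. Multiplying the contributions gives O(n^2√n).

Answer: O(n^2√n)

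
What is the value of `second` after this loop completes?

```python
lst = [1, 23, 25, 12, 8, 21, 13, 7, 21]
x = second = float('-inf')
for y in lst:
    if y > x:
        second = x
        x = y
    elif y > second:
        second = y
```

Second largest (with repeats) in [1, 23, 25, 12, 8, 21, 13, 7, 21]
`second` takes the values: -inf → 1 → 23

Answer: 23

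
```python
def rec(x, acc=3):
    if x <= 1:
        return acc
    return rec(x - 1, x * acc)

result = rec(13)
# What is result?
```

Accumulator trace (n, acc): (13, 3) -> (12, 39) -> (11, 468) -> (10, 5148) -> (9, 51480) -> (8, 463320) -> (7, 3706560) -> (6, 25945920) -> (5, 155675520) -> (4, 778377600) -> (3, 3113510400) -> (2, 9340531200) -> (1, 18681062400) -> return 18681062400

Answer: 18681062400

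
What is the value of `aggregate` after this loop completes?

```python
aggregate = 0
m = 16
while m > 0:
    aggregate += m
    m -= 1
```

Sum 16 down to 1
`aggregate` takes the values: 0 → 16 → 31 → 45 → 58 → 70 → 81 → 91 → 100 → 108 → 115 → 121 → 126 → 130 → 133 → 135 → 136

Answer: 136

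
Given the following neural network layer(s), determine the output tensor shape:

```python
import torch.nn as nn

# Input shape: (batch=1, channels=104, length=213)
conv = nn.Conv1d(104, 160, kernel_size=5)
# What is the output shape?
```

Input: (1, 104, 213) -> Output: (1, 160, 209)

Answer: (1, 160, 209)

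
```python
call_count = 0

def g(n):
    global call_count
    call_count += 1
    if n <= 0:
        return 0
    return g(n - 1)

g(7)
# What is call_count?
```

Linear recursion stepping by 1: 8 calls from n=7 down to ≤0.

Answer: 8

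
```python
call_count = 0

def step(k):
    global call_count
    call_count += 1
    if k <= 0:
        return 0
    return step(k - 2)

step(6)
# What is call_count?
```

Linear recursion stepping by 2: 4 calls from k=6 down to ≤0.

Answer: 4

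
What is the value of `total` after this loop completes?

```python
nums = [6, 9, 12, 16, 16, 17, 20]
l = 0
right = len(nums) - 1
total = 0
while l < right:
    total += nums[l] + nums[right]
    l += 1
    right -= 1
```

Sum of pairs from ends
`total` takes the values: 0 → 26 → 52 → 80

Answer: 80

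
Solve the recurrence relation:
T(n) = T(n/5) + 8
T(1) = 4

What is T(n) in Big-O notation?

Each step divides n by 5 and adds 8. After log_5(n) steps we reach T(1)=4. So T(n) = 8·log_5(n) + 4 = O(log n).

Answer: O(log n)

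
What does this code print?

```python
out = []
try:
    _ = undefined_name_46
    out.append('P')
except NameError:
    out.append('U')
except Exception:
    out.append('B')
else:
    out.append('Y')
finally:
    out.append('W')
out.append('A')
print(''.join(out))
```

Execution trace: 'U' (except NameError) → 'W' (finally) → 'A' (after the try/except). Output: UWA

Answer: UWA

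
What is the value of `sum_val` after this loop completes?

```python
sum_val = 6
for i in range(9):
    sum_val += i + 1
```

Start at 6, add 1 to 9 = 51
`sum_val` takes the values: 6 → 7 → 9 → 12 → 16 → 21 → 27 → 34 → 42 → 51

Answer: 51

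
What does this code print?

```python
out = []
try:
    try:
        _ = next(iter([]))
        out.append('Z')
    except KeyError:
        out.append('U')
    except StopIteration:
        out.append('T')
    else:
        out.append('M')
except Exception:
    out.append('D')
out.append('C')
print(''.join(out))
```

Execution trace: 'T' (inner except StopIteration) → 'C' (after the try/except). Output: TC

Answer: TC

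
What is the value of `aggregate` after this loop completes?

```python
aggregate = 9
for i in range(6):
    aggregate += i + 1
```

Start at 9, add 1 to 6 = 30
`aggregate` takes the values: 9 → 10 → 12 → 15 → 19 → 24 → 30

Answer: 30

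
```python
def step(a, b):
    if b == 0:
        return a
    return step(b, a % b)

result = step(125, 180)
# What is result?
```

step(125, 180) -> step(180, 125) -> step(125, 55) -> step(55, 15) -> step(15, 10) -> step(10, 5) -> step(5, 0) -> 5

Answer: 5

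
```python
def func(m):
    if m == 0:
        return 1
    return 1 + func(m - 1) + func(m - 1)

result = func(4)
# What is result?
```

func(m) = 1 + 2·func(m-1), func(0)=1. Closed form: (1+1)·2^4 - 1 = 31.

Answer: 31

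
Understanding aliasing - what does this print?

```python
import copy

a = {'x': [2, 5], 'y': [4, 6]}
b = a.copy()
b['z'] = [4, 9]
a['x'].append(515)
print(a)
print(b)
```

Key concept: shallow copy of dict with mutable values.
Step by step:
`a = {'x': [2, 5], 'y': [4, 6]}` → a = {'x': [2, 5], 'y': [4, 6]}
`b = a.copy()` → b = {'x': [2, 5], 'y': [4, 6]}
`b['z'] = [4, 9]` → b = {'x': [2, 5], 'y': [4, 6], 'z': [4, 9]}
`a['x'].append(515)` → a = {'x': [2, 5, 515], 'y': [4, 6]}; b = {'x': [2, 5, 515], 'y': [4, 6], 'z': [4, 9]}
`print(a)` → prints {'x': [2, 5, 515], 'y': [4, 6]}
`print(b)` → prints {'x': [2, 5, 515], 'y': [4, 6], 'z': [4, 9]}

Answer:
{'x': [2, 5, 515], 'y': [4, 6]}
{'x': [2, 5, 515], 'y': [4, 6], 'z': [4, 9]}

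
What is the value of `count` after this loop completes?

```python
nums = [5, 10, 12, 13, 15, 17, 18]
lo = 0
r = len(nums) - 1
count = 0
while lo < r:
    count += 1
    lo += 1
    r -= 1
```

Iterations until pointers meet (list length 7)
`count` takes the values: 0 → 1 → 2 → 3

Answer: 3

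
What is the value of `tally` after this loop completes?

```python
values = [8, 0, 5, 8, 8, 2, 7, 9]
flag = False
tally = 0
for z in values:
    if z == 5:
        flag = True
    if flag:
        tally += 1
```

Count elements after first 5 in [8, 0, 5, 8, 8, 2, 7, 9]
`tally` takes the values: 0 → 1 → 2 → 3 → 4 → 5 → 6

Answer: 6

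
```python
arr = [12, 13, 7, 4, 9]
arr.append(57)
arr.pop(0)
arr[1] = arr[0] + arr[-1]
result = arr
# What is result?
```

Trace:
`arr = [12, 13, 7, 4, 9]` → arr = [12, 13, 7, 4, 9]
`arr.append(57)` → arr = [12, 13, 7, 4, 9, 57]
`arr.pop(0)` → arr = [13, 7, 4, 9, 57]
`arr[1] = arr[0] + arr[-1]` → arr = [13, 70, 4, 9, 57]
`result = arr` → result = [13, 70, 4, 9, 57]
So result = [13, 70, 4, 9, 57]

Answer: [13, 70, 4, 9, 57]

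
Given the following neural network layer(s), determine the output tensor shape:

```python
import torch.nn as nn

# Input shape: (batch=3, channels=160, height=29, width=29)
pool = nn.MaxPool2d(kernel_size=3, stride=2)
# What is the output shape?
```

Input: (3, 160, 29, 29) -> Output: (3, 160, 14, 14)

Answer: (3, 160, 14, 14)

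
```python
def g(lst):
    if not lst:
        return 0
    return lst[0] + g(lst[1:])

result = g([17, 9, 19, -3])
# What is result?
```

17 + 9 + 19 + (-3) + 0 = 42

Answer: 42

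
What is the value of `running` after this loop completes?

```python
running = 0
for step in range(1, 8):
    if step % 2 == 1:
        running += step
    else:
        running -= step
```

Add odd, subtract even
`running` takes the values: 0 → 1 → -1 → 2 → -2 → 3 → -3 → 4

Answer: 4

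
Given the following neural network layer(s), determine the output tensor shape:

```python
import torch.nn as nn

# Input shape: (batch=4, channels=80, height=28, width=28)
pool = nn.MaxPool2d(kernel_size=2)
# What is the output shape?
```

Input: (4, 80, 28, 28) -> Output: (4, 80, 14, 14)

Answer: (4, 80, 14, 14)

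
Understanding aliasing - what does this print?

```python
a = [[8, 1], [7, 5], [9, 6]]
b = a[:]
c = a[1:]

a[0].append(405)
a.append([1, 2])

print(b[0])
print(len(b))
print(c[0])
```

Key concept: slice with nested mutation.
Step by step:
`a = [[8, 1], [7, 5], [9, 6]]` → a = [[8, 1], [7, 5], [9, 6]]
`b = a[:]` → b = [[8, 1], [7, 5], [9, 6]]
`c = a[1:]` → c = [[7, 5], [9, 6]]
`a[0].append(405)` → a = [[8, 1, 405], [7, 5], [9, 6]]; b = [[8, 1, 405], [7, 5], [9, 6]]
`a.append([1, 2])` → a = [[8, 1, 405], [7, 5], [9, 6], [1, 2]]
`print(b[0])` → prints [8, 1, 405]
`print(len(b))` → prints 3
`print(c[0])` → prints [7, 5]

Answer:
[8, 1, 405]
3
[7, 5]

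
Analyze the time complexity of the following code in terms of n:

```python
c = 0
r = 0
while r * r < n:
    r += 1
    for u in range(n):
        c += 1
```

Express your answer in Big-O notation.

Each loop level contributes: √n × n. Multiplying the contributions gives O(n√n).

Answer: O(n√n)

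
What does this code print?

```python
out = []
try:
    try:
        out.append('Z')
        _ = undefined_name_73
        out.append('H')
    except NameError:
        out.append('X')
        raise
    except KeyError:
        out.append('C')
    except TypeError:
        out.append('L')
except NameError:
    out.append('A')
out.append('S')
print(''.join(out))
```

Execution trace: 'Z' (inner try body) → 'X' (inner except NameError) → 'A' (outer except NameError) → 'S' (after the try/except). Output: ZXAS

Answer: ZXAS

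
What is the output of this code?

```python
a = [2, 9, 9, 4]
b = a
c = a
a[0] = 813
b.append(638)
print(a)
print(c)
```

Key concept: multiple aliases.
Step by step:
`a = [2, 9, 9, 4]` → a = [2, 9, 9, 4]
`b = a` → b = [2, 9, 9, 4] (same object as a)
`c = a` → c = [2, 9, 9, 4] (same object as a, b)
`a[0] = 813` → a = [813, 9, 9, 4] (same object as b, c); b = [813, 9, 9, 4] (same object as a, c); c = [813, 9, 9, 4] (same object as a, b)
`b.append(638)` → a = [813, 9, 9, 4, 638] (same object as b, c); b = [813, 9, 9, 4, 638] (same object as a, c); c = [813, 9, 9, 4, 638] (same object as a, b)
`print(a)` → prints [813, 9, 9, 4, 638]
`print(c)` → prints [813, 9, 9, 4, 638]

Answer:
[813, 9, 9, 4, 638]
[813, 9, 9, 4, 638]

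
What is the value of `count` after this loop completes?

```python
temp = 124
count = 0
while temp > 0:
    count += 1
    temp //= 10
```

Count digits by repeated division by 10
`count` takes the values: 0 → 1 → 2 → 3

Answer: 3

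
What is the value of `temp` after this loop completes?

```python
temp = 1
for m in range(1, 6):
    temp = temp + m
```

Start at 1, add 1 through 5
`temp` takes the values: 1 → 2 → 4 → 7 → 11 → 16

Answer: 16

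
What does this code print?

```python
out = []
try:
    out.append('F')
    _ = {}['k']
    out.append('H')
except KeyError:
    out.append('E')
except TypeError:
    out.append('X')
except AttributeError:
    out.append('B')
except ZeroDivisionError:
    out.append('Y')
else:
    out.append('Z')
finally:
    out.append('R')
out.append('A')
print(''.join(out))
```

Execution trace: 'F' (try body) → 'E' (except KeyError) → 'R' (finally) → 'A' (after the try/except). Output: FERA

Answer: FERA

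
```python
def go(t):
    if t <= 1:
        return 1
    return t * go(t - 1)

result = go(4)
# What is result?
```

go(4) = 4 * 3 * 2 * 1 = 24

Answer: 24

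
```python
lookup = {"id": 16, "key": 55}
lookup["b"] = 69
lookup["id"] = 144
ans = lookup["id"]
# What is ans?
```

Trace:
`lookup = {"id": 16, "key": 55}` → lookup = {'id': 16, 'key': 55}
`lookup["b"] = 69` → lookup = {'id': 16, 'key': 55, 'b': 69}
`lookup["id"] = 144` → lookup = {'id': 144, 'key': 55, 'b': 69}
`ans = lookup["id"]` → ans = 144
So ans = 144

Answer: 144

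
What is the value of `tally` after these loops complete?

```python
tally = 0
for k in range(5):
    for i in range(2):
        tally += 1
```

5 * 2 = 10
`tally` takes the values: 0 → 1 → 2 → 3 → 4 → 5 → 6 → 7 → 8 → 9 → 10

Answer: 10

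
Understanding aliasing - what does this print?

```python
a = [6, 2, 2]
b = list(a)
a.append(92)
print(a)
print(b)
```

Key concept: list() constructor creates copy.
Step by step:
`a = [6, 2, 2]` → a = [6, 2, 2]
`b = list(a)` → b = [6, 2, 2]
`a.append(92)` → a = [6, 2, 2, 92]
`print(a)` → prints [6, 2, 2, 92]
`print(b)` → prints [6, 2, 2]

Answer:
[6, 2, 2, 92]
[6, 2, 2]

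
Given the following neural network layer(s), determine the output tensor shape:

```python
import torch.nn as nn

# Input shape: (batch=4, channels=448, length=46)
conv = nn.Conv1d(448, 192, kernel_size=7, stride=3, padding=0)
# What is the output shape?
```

Input: (4, 448, 46) -> Output: (4, 192, 14)

Answer: (4, 192, 14)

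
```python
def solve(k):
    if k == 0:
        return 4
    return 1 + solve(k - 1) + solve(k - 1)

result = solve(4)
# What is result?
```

solve(k) = 1 + 2·solve(k-1), solve(0)=4. Closed form: (4+1)·2^4 - 1 = 79.

Answer: 79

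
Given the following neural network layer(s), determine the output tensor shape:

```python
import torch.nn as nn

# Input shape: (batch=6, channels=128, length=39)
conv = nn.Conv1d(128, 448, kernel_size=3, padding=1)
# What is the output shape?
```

Input: (6, 128, 39) -> Output: (6, 448, 39)

Answer: (6, 448, 39)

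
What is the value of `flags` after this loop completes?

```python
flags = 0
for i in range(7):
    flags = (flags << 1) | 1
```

Build 7 consecutive 1-bits: 0b1111111
`flags` takes the values: 0 → 1 → 3 → 7 → 15 → 31 → 63 → 127

Answer: 127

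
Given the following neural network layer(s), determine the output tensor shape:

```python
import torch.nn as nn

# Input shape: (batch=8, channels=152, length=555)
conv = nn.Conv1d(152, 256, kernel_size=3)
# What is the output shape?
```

Input: (8, 152, 555) -> Output: (8, 256, 553)

Answer: (8, 256, 553)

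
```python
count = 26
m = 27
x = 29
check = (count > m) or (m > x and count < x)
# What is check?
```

Trace:
`count = 26` → count = 26
`m = 27` → m = 27
`x = 29` → x = 29
`check = (count > m) or (m > x and count < x)` → check = False
So check = False

Answer: False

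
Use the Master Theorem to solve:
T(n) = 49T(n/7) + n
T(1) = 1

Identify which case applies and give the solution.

a=49, b=7, f(n)=n. log_7(49) = 2. Since c=1 < 2, Case 1 applies: T(n) = Θ(n^log_b(a)) = O(n^2).

Answer: O(n^2) - Case 1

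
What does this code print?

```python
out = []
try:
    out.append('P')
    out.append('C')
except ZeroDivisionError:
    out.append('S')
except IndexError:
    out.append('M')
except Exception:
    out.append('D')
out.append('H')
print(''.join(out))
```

Execution trace: 'P' (try body) → 'C' (try body, no exception) → 'H' (after the try/except). Output: PCH

Answer: PCH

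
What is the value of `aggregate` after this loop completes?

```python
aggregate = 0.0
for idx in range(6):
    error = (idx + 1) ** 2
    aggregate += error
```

Sum of squared losses 1² + 2² + ... + 6²
`aggregate` takes the values: 0.0 → 1.0 → 5.0 → 14.0 → 30.0 → 55.0 → 91.0

Answer: 91.0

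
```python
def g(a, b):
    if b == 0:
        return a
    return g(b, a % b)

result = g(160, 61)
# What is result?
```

g(160, 61) -> g(61, 38) -> g(38, 23) -> g(23, 15) -> g(15, 8) -> g(8, 7) -> g(7, 1) -> g(1, 0) -> 1

Answer: 1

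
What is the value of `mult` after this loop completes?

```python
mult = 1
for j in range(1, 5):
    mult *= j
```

4! = 24
`mult` takes the values: 1 → 2 → 6 → 24

Answer: 24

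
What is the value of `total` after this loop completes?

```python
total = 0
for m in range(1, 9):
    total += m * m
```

Sum of squares 1² to 8² = 204
`total` takes the values: 0 → 1 → 5 → 14 → 30 → 55 → 91 → 140 → 204

Answer: 204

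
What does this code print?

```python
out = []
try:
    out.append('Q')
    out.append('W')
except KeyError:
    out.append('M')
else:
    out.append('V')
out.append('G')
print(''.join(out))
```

Execution trace: 'Q' (try body) → 'W' (try body, no exception) → 'V' (else) → 'G' (after the try/except). Output: QWVG

Answer: QWVG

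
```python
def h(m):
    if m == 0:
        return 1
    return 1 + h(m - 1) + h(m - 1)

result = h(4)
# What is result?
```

h(m) = 1 + 2·h(m-1), h(0)=1. Closed form: (1+1)·2^4 - 1 = 31.

Answer: 31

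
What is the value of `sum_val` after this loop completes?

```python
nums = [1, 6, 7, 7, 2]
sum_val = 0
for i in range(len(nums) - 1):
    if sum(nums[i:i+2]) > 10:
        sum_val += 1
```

Count windows with sum > 10
`sum_val` takes the values: 0 → 1 → 2

Answer: 2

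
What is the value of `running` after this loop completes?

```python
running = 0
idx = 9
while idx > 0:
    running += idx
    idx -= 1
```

Sum 9 down to 1
`running` takes the values: 0 → 9 → 17 → 24 → 30 → 35 → 39 → 42 → 44 → 45

Answer: 45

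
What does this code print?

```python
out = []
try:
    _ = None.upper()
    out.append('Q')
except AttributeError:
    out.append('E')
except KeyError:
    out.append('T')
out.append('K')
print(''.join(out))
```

Execution trace: 'E' (except AttributeError) → 'K' (after the try/except). Output: EK

Answer: EK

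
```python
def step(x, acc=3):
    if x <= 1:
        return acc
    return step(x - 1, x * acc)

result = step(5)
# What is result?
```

Accumulator trace (n, acc): (5, 3) -> (4, 15) -> (3, 60) -> (2, 180) -> (1, 360) -> return 360

Answer: 360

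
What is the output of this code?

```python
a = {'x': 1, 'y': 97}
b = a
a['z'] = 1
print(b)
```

Key concept: dict aliasing.
Step by step:
`a = {'x': 1, 'y': 97}` → a = {'x': 1, 'y': 97}
`b = a` → b = {'x': 1, 'y': 97} (same object as a)
`a['z'] = 1` → a = {'x': 1, 'y': 97, 'z': 1} (same object as b); b = {'x': 1, 'y': 97, 'z': 1} (same object as a)
`print(b)` → prints {'x': 1, 'y': 97, 'z': 1}

Answer: {'x': 1, 'y': 97, 'z': 1}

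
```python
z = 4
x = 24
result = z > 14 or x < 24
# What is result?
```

Trace:
`z = 4` → z = 4
`x = 24` → x = 24
`result = z > 14 or x < 24` → result = False
So result = False

Answer: False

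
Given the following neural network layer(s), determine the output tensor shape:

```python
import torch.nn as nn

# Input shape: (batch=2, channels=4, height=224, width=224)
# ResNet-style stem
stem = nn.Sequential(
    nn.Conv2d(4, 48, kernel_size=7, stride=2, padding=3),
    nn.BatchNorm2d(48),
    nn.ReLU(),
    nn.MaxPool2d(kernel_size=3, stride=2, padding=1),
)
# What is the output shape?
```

Input: (2, 4, 224, 224) -> after Conv2d 7x7 stride=2: (2, 48, 112, 112) -> Output: (2, 48, 56, 56)

Answer: (2, 48, 56, 56)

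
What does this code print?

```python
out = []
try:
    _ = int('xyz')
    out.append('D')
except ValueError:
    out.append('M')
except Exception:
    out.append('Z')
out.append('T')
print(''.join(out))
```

Execution trace: 'M' (except ValueError) → 'T' (after the try/except). Output: MT

Answer: MT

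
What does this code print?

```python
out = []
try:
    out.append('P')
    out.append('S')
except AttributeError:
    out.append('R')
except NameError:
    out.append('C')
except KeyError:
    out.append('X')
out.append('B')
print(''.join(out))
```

Execution trace: 'P' (try body) → 'S' (try body, no exception) → 'B' (after the try/except). Output: PSB

Answer: PSB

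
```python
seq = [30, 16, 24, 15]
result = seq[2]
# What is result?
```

Trace:
`seq = [30, 16, 24, 15]` → seq = [30, 16, 24, 15]
`result = seq[2]` → result = 24
So result = 24

Answer: 24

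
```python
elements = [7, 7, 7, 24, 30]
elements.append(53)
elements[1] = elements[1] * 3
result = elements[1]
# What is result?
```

Trace:
`elements = [7, 7, 7, 24, 30]` → elements = [7, 7, 7, 24, 30]
`elements.append(53)` → elements = [7, 7, 7, 24, 30, 53]
`elements[1] = elements[1] * 3` → elements = [7, 21, 7, 24, 30, 53]
`result = elements[1]` → result = 21
So result = 21

Answer: 21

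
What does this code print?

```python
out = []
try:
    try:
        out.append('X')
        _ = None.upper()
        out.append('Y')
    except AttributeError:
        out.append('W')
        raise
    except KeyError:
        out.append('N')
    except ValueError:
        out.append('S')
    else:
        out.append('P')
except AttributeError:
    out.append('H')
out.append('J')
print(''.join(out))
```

Execution trace: 'X' (inner try body) → 'W' (inner except AttributeError) → 'H' (outer except AttributeError) → 'J' (after the try/except). Output: XWHJ

Answer: XWHJ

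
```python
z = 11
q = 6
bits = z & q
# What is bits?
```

Trace:
`z = 11` → z = 11
`q = 6` → q = 6
`bits = z & q` → bits = 2
So bits = 2

Answer: 2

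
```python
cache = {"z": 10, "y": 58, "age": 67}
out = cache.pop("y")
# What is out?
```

Trace:
`cache = {"z": 10, "y": 58, "age": 67}` → cache = {'z': 10, 'y': 58, 'age': 67}
`out = cache.pop("y")` → cache = {'z': 10, 'age': 67}; out = 58
So out = 58

Answer: 58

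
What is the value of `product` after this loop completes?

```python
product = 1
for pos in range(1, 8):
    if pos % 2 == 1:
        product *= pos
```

Product of odd numbers 1 to 7
`product` takes the values: 1 → 3 → 15 → 105

Answer: 105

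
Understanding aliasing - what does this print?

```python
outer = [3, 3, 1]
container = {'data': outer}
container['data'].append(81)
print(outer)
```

Key concept: dict holds reference to list.
Step by step:
`outer = [3, 3, 1]` → outer = [3, 3, 1]
`container = {'data': outer}` → container = {'data': [3, 3, 1]}
`container['data'].append(81)` → outer = [3, 3, 1, 81]; container = {'data': [3, 3, 1, 81]}
`print(outer)` → prints [3, 3, 1, 81]

Answer: [3, 3, 1, 81]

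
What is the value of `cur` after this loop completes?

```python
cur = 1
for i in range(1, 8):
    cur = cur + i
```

Start at 1, add 1 through 7
`cur` takes the values: 1 → 2 → 4 → 7 → 11 → 16 → 22 → 29

Answer: 29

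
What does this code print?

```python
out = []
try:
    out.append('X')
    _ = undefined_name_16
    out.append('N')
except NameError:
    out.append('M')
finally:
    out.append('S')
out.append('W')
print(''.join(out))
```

Execution trace: 'X' (try body) → 'M' (except NameError) → 'S' (finally) → 'W' (after the try/except). Output: XMSW

Answer: XMSW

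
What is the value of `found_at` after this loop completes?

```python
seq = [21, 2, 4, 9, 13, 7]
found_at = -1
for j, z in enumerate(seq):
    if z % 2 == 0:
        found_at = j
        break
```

First even number index in [21, 2, 4, 9, 13, 7]
`found_at` takes the values: -1 → 1

Answer: 1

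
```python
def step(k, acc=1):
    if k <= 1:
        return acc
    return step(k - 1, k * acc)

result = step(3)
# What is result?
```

Accumulator trace (n, acc): (3, 1) -> (2, 3) -> (1, 6) -> return 6

Answer: 6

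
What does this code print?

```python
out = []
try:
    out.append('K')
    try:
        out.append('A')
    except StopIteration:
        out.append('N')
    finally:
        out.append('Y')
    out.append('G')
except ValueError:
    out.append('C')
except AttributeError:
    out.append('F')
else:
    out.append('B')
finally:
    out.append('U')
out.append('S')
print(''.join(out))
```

Execution trace: 'K' (try body) → 'A' (inner try body, no exception) → 'Y' (inner finally) → 'G' (try body, no exception) → 'B' (else) → 'U' (finally) → 'S' (after the try/except). Output: KAYGBUS

Answer: KAYGBUS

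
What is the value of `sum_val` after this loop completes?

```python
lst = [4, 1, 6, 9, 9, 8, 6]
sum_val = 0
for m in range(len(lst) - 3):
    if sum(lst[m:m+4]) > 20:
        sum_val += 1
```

Count windows with sum > 20
`sum_val` takes the values: 0 → 1 → 2 → 3

Answer: 3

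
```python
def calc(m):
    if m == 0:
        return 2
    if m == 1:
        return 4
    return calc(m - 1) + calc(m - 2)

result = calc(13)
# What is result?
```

Build up from base cases: calc(0)=2, calc(1)=4, calc(2)=6, calc(3)=10, calc(4)=16, calc(5)=26, calc(6)=42, ..., calc(13)=1220

Answer: 1220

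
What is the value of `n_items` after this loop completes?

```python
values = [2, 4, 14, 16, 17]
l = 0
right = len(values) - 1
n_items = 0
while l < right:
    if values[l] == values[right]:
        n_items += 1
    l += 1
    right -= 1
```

Count matching pairs from ends
`n_items` takes the values: 0

Answer: 0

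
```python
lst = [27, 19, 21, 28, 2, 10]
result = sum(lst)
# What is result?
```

Trace:
`lst = [27, 19, 21, 28, 2, 10]` → lst = [27, 19, 21, 28, 2, 10]
`result = sum(lst)` → result = 107
So result = 107

Answer: 107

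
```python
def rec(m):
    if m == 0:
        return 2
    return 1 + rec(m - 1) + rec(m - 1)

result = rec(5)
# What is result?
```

rec(m) = 1 + 2·rec(m-1), rec(0)=2. Closed form: (2+1)·2^5 - 1 = 95.

Answer: 95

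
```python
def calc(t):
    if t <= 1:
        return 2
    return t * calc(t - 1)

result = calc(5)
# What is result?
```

calc(5) = 5 * 4 * 3 * 2 * 2 = 240

Answer: 240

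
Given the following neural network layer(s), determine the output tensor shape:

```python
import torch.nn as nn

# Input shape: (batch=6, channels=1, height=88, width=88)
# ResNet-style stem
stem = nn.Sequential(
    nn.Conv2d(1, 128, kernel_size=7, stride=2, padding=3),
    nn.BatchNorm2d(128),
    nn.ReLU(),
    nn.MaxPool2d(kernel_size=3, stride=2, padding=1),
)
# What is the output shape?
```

Input: (6, 1, 88, 88) -> after Conv2d 7x7 stride=2: (6, 128, 44, 44) -> Output: (6, 128, 22, 22)

Answer: (6, 128, 22, 22)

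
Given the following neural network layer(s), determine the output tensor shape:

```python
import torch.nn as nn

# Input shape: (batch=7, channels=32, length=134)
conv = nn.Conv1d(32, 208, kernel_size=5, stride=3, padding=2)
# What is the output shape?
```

Input: (7, 32, 134) -> Output: (7, 208, 45)

Answer: (7, 208, 45)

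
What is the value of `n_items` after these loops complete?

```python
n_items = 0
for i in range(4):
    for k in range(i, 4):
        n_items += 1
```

Upper triangle: 4 + 3 + ... + 1
`n_items` takes the values: 0 → 1 → 2 → 3 → 4 → 5 → 6 → 7 → 8 → 9 → 10

Answer: 10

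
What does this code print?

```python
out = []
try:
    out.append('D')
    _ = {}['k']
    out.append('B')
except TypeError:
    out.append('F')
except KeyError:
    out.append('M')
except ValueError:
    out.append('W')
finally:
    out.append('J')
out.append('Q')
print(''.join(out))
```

Execution trace: 'D' (try body) → 'M' (except KeyError) → 'J' (finally) → 'Q' (after the try/except). Output: DMJQ

Answer: DMJQ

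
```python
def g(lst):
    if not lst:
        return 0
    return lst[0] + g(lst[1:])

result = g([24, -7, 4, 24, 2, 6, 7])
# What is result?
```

24 + (-7) + 4 + 24 + 2 + 6 + 7 + 0 = 60

Answer: 60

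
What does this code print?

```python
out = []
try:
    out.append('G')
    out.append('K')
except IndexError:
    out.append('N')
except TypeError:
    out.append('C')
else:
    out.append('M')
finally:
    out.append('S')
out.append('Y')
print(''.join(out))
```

Execution trace: 'G' (try body) → 'K' (try body, no exception) → 'M' (else) → 'S' (finally) → 'Y' (after the try/except). Output: GKMSY

Answer: GKMSY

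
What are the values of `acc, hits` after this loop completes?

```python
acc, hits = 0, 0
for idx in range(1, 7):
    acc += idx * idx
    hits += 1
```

Sum of squares and count
`acc, hits` takes the values: (0, 0) → (1, 0) → (1, 1) → (5, 1) → (5, 2) → (14, 2) → (14, 3) → (30, 3) → (30, 4) → (55, 4) → (55, 5) → (91, 5) → (91, 6)

Answer: 91, 6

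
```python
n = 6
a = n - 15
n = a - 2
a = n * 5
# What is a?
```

Trace:
`n = 6` → n = 6
`a = n - 15` → a = -9
`n = a - 2` → n = -11
`a = n * 5` → a = -55
So a = -55

Answer: -55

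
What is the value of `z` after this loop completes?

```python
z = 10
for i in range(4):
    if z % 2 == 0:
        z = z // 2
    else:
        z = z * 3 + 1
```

Collatz-style transformation from 10
`z` takes the values: 10 → 5 → 16 → 8 → 4

Answer: 4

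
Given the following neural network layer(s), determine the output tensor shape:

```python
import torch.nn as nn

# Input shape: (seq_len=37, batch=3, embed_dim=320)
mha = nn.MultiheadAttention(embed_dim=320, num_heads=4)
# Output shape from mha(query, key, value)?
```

Input: (37, 3, 320) -> Output: (37, 3, 320)

Answer: (37, 3, 320)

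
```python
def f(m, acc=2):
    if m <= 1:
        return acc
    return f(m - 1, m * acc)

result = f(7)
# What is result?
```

Accumulator trace (n, acc): (7, 2) -> (6, 14) -> (5, 84) -> (4, 420) -> (3, 1680) -> (2, 5040) -> (1, 10080) -> return 10080

Answer: 10080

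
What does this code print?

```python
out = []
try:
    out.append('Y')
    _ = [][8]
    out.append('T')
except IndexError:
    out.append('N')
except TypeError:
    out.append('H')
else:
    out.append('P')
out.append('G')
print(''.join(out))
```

Execution trace: 'Y' (try body) → 'N' (except IndexError) → 'G' (after the try/except). Output: YNG

Answer: YNG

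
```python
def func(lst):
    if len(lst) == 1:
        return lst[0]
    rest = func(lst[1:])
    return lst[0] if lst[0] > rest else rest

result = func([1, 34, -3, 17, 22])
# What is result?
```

Recursive max over [1, 34, -3, 17, 22] = 34

Answer: 34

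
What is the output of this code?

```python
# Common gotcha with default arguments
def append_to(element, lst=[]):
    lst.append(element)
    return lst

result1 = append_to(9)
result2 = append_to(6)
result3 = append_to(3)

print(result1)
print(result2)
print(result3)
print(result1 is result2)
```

Key concept: mutable default argument gotcha.
Step by step:
`result1 = append_to(9)` → result1 = [9]
`result2 = append_to(6)` → result1 = [9, 6] (same object as result2); result2 = [9, 6] (same object as result1)
`result3 = append_to(3)` → result1 = [9, 6, 3] (same object as result2, result3); result2 = [9, 6, 3] (same object as result1, result3); result3 = [9, 6, 3] (same object as result1, result2)
`print(result1)` → prints [9, 6, 3]
`print(result2)` → prints [9, 6, 3]
`print(result3)` → prints [9, 6, 3]
`print(result1 is result2)` → prints True

Answer:
[9, 6, 3]
[9, 6, 3]
[9, 6, 3]
True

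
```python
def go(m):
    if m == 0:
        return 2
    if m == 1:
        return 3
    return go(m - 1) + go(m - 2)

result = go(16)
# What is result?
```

Build up from base cases: go(0)=2, go(1)=3, go(2)=5, go(3)=8, go(4)=13, go(5)=21, go(6)=34, ..., go(16)=4181

Answer: 4181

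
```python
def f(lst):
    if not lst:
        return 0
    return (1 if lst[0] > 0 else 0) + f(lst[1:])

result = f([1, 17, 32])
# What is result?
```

Count of positive elements in [1, 17, 32] = 3

Answer: 3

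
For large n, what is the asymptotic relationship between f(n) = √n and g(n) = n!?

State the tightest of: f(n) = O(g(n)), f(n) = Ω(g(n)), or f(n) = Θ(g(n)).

√n vs n!: f(n) = O(g(n)) but not Ω(g(n)) — n! grows strictly faster than √n.

Answer: f(n) = O(g(n)) but not Ω(g(n)) — n! grows strictly faster than √n.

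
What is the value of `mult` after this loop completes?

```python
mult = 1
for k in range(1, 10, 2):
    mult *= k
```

Product of 1, 3, 5, ... up to 9
`mult` takes the values: 1 → 3 → 15 → 105 → 945

Answer: 945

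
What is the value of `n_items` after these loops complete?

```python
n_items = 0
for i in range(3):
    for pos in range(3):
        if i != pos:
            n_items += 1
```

3² - 3 (exclude diagonal)
`n_items` takes the values: 0 → 1 → 2 → 3 → 4 → 5 → 6

Answer: 6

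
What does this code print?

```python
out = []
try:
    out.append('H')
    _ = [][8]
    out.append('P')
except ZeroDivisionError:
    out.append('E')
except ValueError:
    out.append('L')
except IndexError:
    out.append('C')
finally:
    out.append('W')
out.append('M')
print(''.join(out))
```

Execution trace: 'H' (try body) → 'C' (except IndexError) → 'W' (finally) → 'M' (after the try/except). Output: HCWM

Answer: HCWM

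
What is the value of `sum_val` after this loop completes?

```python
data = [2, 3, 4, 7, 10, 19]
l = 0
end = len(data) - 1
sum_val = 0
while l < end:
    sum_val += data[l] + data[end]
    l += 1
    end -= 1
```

Sum of pairs from ends
`sum_val` takes the values: 0 → 21 → 34 → 45

Answer: 45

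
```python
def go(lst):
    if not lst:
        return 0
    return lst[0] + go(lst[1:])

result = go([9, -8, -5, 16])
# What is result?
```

9 + (-8) + (-5) + 16 + 0 = 12

Answer: 12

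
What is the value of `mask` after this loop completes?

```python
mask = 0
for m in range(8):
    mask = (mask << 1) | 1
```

Build 8 consecutive 1-bits: 0b11111111
`mask` takes the values: 0 → 1 → 3 → 7 → 15 → 31 → 63 → 127 → 255

Answer: 255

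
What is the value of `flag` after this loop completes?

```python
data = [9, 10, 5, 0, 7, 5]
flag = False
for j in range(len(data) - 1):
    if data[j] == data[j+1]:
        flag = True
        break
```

Check consecutive duplicates in [9, 10, 5, 0, 7, 5]
`flag` takes the values: False

Answer: False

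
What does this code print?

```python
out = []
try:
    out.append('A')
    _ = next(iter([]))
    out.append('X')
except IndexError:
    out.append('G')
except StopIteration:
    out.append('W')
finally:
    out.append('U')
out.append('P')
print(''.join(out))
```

Execution trace: 'A' (try body) → 'W' (except StopIteration) → 'U' (finally) → 'P' (after the try/except). Output: AWUP

Answer: AWUP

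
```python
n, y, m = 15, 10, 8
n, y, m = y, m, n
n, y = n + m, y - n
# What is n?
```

Trace:
`n, y, m = 15, 10, 8` → n = 15; y = 10; m = 8
`n, y, m = y, m, n` → n = 10; y = 8; m = 15
`n, y = n + m, y - n` → n = 25; y = -2
So n = 25

Answer: 25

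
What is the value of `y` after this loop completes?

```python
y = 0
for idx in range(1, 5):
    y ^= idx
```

XOR of 1 to 4
`y` takes the values: 0 → 1 → 3 → 0 → 4

Answer: 4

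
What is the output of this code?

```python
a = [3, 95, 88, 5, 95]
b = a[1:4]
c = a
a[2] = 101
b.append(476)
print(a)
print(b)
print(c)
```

Key concept: slice vs alias.
Step by step:
`a = [3, 95, 88, 5, 95]` → a = [3, 95, 88, 5, 95]
`b = a[1:4]` → b = [95, 88, 5]
`c = a` → c = [3, 95, 88, 5, 95] (same object as a)
`a[2] = 101` → a = [3, 95, 101, 5, 95] (same object as c); c = [3, 95, 101, 5, 95] (same object as a)
`b.append(476)` → b = [95, 88, 5, 476]
`print(a)` → prints [3, 95, 101, 5, 95]
`print(b)` → prints [95, 88, 5, 476]
`print(c)` → prints [3, 95, 101, 5, 95]

Answer:
[3, 95, 101, 5, 95]
[95, 88, 5, 476]
[3, 95, 101, 5, 95]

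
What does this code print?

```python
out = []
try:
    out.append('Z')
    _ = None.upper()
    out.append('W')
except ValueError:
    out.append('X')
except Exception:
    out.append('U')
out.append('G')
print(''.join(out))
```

Execution trace: 'Z' (try body) → 'U' (except Exception) → 'G' (after the try/except). Output: ZUG

Answer: ZUG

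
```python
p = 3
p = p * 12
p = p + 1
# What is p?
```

Trace:
`p = 3` → p = 3
`p = p * 12` → p = 36
`p = p + 1` → p = 37
So p = 37

Answer: 37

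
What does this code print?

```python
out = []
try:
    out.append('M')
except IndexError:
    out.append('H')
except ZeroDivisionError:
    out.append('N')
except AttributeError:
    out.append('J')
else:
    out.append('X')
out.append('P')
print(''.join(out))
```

Execution trace: 'M' (try body, no exception) → 'X' (else) → 'P' (after the try/except). Output: MXP

Answer: MXP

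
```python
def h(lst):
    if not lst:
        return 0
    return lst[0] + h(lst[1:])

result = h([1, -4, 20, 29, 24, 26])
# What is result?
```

1 + (-4) + 20 + 29 + 24 + 26 + 0 = 96

Answer: 96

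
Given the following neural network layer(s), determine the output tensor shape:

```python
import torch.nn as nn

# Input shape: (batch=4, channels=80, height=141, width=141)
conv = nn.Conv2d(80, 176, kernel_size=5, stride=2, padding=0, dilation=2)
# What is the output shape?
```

Input: (4, 80, 141, 141) -> Output: (4, 176, 67, 67)

Answer: (4, 176, 67, 67)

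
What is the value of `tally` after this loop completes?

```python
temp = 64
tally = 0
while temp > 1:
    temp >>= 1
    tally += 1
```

Count right shifts until 1
`tally` takes the values: 0 → 1 → 2 → 3 → 4 → 5 → 6

Answer: 6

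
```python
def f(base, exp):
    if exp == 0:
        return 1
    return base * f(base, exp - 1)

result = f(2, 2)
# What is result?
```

f(2, 2) = 2 * 2 = 4

Answer: 4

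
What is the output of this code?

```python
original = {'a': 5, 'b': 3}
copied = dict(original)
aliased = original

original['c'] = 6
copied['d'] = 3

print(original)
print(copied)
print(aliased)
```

Key concept: dict() creates copy, assignment creates alias.
Step by step:
`original = {'a': 5, 'b': 3}` → original = {'a': 5, 'b': 3}
`copied = dict(original)` → copied = {'a': 5, 'b': 3}
`aliased = original` → aliased = {'a': 5, 'b': 3} (same object as original)
`original['c'] = 6` → original = {'a': 5, 'b': 3, 'c': 6} (same object as aliased); aliased = {'a': 5, 'b': 3, 'c': 6} (same object as original)
`copied['d'] = 3` → copied = {'a': 5, 'b': 3, 'd': 3}
`print(original)` → prints {'a': 5, 'b': 3, 'c': 6}
`print(copied)` → prints {'a': 5, 'b': 3, 'd': 3}
`print(aliased)` → prints {'a': 5, 'b': 3, 'c': 6}

Answer:
{'a': 5, 'b': 3, 'c': 6}
{'a': 5, 'b': 3, 'd': 3}
{'a': 5, 'b': 3, 'c': 6}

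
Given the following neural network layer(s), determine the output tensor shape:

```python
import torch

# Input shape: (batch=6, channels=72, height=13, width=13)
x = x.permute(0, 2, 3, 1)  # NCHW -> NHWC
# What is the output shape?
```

Input: (6, 72, 13, 13) -> Output: (6, 13, 13, 72)

Answer: (6, 13, 13, 72)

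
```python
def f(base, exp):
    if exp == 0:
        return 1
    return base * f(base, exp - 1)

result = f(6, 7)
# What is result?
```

f(6, 7) = 6 * 6 * 6 * 6 * 6 * 6 * 6 = 279936

Answer: 279936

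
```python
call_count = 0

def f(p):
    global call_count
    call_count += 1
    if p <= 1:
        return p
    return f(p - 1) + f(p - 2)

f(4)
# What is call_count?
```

Calls(p) = 1 + Calls(p-1) + Calls(p-2); Calls(0)=Calls(1)=1. For p=4 this gives 9.

Answer: 9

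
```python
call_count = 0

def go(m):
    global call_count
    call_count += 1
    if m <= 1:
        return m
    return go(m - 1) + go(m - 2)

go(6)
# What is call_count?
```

Calls(m) = 1 + Calls(m-1) + Calls(m-2); Calls(0)=Calls(1)=1. For m=6 this gives 25.

Answer: 25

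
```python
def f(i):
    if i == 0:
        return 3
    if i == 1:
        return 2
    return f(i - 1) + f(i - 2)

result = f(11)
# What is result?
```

Build up from base cases: f(0)=3, f(1)=2, f(2)=5, f(3)=7, f(4)=12, f(5)=19, f(6)=31, ..., f(11)=343

Answer: 343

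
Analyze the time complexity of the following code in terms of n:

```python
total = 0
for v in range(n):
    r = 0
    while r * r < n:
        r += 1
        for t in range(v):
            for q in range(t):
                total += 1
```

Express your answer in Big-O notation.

Each loop level contributes: n × √n × n × n. Multiplying the contributions gives O(n^3√n).

Answer: O(n^3√n)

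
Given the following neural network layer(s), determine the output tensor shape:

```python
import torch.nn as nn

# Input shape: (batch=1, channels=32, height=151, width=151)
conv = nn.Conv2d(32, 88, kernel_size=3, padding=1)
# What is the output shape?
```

Input: (1, 32, 151, 151) -> Output: (1, 88, 151, 151)

Answer: (1, 88, 151, 151)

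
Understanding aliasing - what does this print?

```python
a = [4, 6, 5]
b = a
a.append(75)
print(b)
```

Key concept: basic list aliasing.
Step by step:
`a = [4, 6, 5]` → a = [4, 6, 5]
`b = a` → b = [4, 6, 5] (same object as a)
`a.append(75)` → a = [4, 6, 5, 75] (same object as b); b = [4, 6, 5, 75] (same object as a)
`print(b)` → prints [4, 6, 5, 75]

Answer: [4, 6, 5, 75]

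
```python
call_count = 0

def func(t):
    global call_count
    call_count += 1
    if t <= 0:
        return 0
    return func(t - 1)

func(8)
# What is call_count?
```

Linear recursion stepping by 1: 9 calls from t=8 down to ≤0.

Answer: 9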